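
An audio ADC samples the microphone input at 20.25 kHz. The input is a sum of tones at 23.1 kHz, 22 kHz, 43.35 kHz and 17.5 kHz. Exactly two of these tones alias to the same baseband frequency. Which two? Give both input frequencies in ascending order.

23.1 kHz, 43.35 kHz

fs/2 = 10.125 kHz.
23.1 kHz mod fs = 2.85 kHz.
2.85 kHz ≤ fs/2 = 10.125 kHz, appears at 2.85 kHz.
22 kHz mod fs = 1.75 kHz.
1.75 kHz ≤ fs/2 = 10.125 kHz, appears at 1.75 kHz.
43.35 kHz mod fs = 2.85 kHz.
2.85 kHz ≤ fs/2 = 10.125 kHz, appears at 2.85 kHz.
17.5 kHz > fs/2 = 10.125 kHz, folds to fs − 17.5 kHz = 2.75 kHz.
23.1 kHz and 43.35 kHz both map to 2.85 kHz.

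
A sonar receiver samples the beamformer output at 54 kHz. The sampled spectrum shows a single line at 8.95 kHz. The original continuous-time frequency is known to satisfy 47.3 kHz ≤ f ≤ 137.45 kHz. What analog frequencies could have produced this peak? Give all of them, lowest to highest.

Frequencies that alias to 8.95 kHz are k·fs ± 8.95 kHz for integer k ≥ 0.
k=0: 8.95 kHz.
k=1: 45.05 kHz, 62.95 kHz.
k=2: 99.05 kHz, 116.95 kHz.
k=3: 153.05 kHz, 170.95 kHz.
Within [47.3 kHz, 137.45 kHz]: 62.95 kHz, 99.05 kHz, 116.95 kHz.

62.95 kHz, 99.05 kHz, 116.95 kHz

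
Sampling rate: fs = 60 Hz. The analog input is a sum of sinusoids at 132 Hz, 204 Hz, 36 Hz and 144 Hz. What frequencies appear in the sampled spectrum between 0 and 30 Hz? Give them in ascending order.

fs/2 = 30 Hz.
132 Hz mod fs = 12 Hz.
12 Hz ≤ fs/2 = 30 Hz, appears at 12 Hz.
204 Hz mod fs = 24 Hz.
24 Hz ≤ fs/2 = 30 Hz, appears at 24 Hz.
36 Hz > fs/2 = 30 Hz, folds to fs − 36 Hz = 24 Hz.
144 Hz mod fs = 24 Hz.
24 Hz ≤ fs/2 = 30 Hz, appears at 24 Hz.
Distinct values: {12 Hz, 24 Hz}.

12 Hz, 24 Hz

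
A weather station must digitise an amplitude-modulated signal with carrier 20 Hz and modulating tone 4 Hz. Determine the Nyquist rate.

48 Hz

AM sidebands sit at fc ± fm = 16 Hz and 24 Hz.
Highest-frequency component: 24 Hz.
Nyquist rate = 2 × 24 Hz = 48 Hz.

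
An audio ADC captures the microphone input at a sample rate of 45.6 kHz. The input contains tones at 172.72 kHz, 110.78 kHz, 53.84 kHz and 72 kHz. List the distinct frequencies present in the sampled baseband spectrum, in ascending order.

fs/2 = 22.8 kHz.
172.72 kHz mod fs = 35.92 kHz.
35.92 kHz > fs/2 = 22.8 kHz, folds to fs − 35.92 kHz = 9.68 kHz.
110.78 kHz mod fs = 19.58 kHz.
19.58 kHz ≤ fs/2 = 22.8 kHz, appears at 19.58 kHz.
53.84 kHz mod fs = 8.24 kHz.
8.24 kHz ≤ fs/2 = 22.8 kHz, appears at 8.24 kHz.
72 kHz mod fs = 26.4 kHz.
26.4 kHz > fs/2 = 22.8 kHz, folds to fs − 26.4 kHz = 19.2 kHz.
Distinct values: {8.24 kHz, 9.68 kHz, 19.2 kHz, 19.58 kHz}.

8.24 kHz, 9.68 kHz, 19.2 kHz, 19.58 kHz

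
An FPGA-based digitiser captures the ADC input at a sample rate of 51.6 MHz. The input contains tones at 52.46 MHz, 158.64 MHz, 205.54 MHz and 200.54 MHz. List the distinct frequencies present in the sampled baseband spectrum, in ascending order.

0.86 MHz, 3.84 MHz, 5.86 MHz

fs/2 = 25.8 MHz.
52.46 MHz mod fs = 0.86 MHz.
0.86 MHz ≤ fs/2 = 25.8 MHz, appears at 0.86 MHz.
158.64 MHz mod fs = 3.84 MHz.
3.84 MHz ≤ fs/2 = 25.8 MHz, appears at 3.84 MHz.
205.54 MHz mod fs = 50.74 MHz.
50.74 MHz > fs/2 = 25.8 MHz, folds to fs − 50.74 MHz = 0.86 MHz.
200.54 MHz mod fs = 45.74 MHz.
45.74 MHz > fs/2 = 25.8 MHz, folds to fs − 45.74 MHz = 5.86 MHz.
Distinct values: {0.86 MHz, 3.84 MHz, 5.86 MHz}.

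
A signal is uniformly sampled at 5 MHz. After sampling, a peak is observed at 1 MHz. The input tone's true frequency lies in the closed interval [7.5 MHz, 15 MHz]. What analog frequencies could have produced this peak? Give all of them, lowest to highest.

9 MHz, 11 MHz, 14 MHz

Frequencies that alias to 1 MHz are k·fs ± 1 MHz for integer k ≥ 0.
k=0: 1 MHz.
k=1: 4 MHz, 6 MHz.
k=2: 9 MHz, 11 MHz.
k=3: 14 MHz, 16 MHz.
k=4: 19 MHz, 21 MHz.
Within [7.5 MHz, 15 MHz]: 9 MHz, 11 MHz, 14 MHz.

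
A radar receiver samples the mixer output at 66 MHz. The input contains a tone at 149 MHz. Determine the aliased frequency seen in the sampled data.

149 MHz mod fs = 17 MHz.
17 MHz ≤ fs/2 = 33 MHz, appears at 17 MHz.

17 MHz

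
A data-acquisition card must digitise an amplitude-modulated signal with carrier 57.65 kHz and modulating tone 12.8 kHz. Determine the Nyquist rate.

140.9 kHz

AM sidebands sit at fc ± fm = 44.85 kHz and 70.45 kHz.
Highest-frequency component: 70.45 kHz.
Nyquist rate = 2 × 70.45 kHz = 140.9 kHz.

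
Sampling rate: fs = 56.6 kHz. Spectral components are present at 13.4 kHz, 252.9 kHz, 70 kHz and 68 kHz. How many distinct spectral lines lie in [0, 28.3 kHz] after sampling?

fs/2 = 28.3 kHz.
13.4 kHz ≤ fs/2 = 28.3 kHz, passes unchanged.
252.9 kHz mod fs = 26.5 kHz.
26.5 kHz ≤ fs/2 = 28.3 kHz, appears at 26.5 kHz.
70 kHz mod fs = 13.4 kHz.
13.4 kHz ≤ fs/2 = 28.3 kHz, appears at 13.4 kHz.
68 kHz mod fs = 11.4 kHz.
11.4 kHz ≤ fs/2 = 28.3 kHz, appears at 11.4 kHz.
Distinct values: {11.4 kHz, 13.4 kHz, 26.5 kHz} → 3.

3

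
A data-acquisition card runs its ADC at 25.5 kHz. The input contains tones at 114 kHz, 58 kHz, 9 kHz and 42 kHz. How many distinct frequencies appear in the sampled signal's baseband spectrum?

3

fs/2 = 12.75 kHz.
114 kHz mod fs = 12 kHz.
12 kHz ≤ fs/2 = 12.75 kHz, appears at 12 kHz.
58 kHz mod fs = 7 kHz.
7 kHz ≤ fs/2 = 12.75 kHz, appears at 7 kHz.
9 kHz ≤ fs/2 = 12.75 kHz, passes unchanged.
42 kHz mod fs = 16.5 kHz.
16.5 kHz > fs/2 = 12.75 kHz, folds to fs − 16.5 kHz = 9 kHz.
Distinct values: {7 kHz, 9 kHz, 12 kHz} → 3.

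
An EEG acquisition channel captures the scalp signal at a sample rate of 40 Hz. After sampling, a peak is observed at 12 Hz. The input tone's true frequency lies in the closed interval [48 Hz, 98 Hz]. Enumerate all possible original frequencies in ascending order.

Frequencies that alias to 12 Hz are k·fs ± 12 Hz for integer k ≥ 0.
k=0: 12 Hz.
k=1: 28 Hz, 52 Hz.
k=2: 68 Hz, 92 Hz.
k=3: 108 Hz, 132 Hz.
Within [48 Hz, 98 Hz]: 52 Hz, 68 Hz, 92 Hz.

52 Hz, 68 Hz, 92 Hz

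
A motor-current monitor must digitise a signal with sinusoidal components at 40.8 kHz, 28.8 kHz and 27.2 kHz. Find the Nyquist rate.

81.6 kHz

Highest-frequency component: 40.8 kHz.
Nyquist rate = 2 × 40.8 kHz = 81.6 kHz.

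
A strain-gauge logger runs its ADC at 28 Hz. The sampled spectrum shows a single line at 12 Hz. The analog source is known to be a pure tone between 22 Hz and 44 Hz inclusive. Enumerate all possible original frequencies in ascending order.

Frequencies that alias to 12 Hz are k·fs ± 12 Hz for integer k ≥ 0.
k=0: 12 Hz.
k=1: 16 Hz, 40 Hz.
k=2: 44 Hz, 68 Hz.
k=3: 72 Hz, 96 Hz.
Within [22 Hz, 44 Hz]: 40 Hz, 44 Hz.

40 Hz, 44 Hz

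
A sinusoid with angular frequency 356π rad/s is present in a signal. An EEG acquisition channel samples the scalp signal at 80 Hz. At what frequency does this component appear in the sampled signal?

18 Hz

ω = 356π rad/s → f = ω/(2π) = 178 Hz.
178 Hz mod fs = 18 Hz.
18 Hz ≤ fs/2 = 40 Hz, appears at 18 Hz.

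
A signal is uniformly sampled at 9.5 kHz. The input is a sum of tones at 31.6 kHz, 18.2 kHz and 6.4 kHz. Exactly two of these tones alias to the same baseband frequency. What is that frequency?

3.1 kHz

fs/2 = 4.75 kHz.
31.6 kHz mod fs = 3.1 kHz.
3.1 kHz ≤ fs/2 = 4.75 kHz, appears at 3.1 kHz.
18.2 kHz mod fs = 8.7 kHz.
8.7 kHz > fs/2 = 4.75 kHz, folds to fs − 8.7 kHz = 0.8 kHz.
6.4 kHz > fs/2 = 4.75 kHz, folds to fs − 6.4 kHz = 3.1 kHz.
6.4 kHz and 31.6 kHz both map to 3.1 kHz.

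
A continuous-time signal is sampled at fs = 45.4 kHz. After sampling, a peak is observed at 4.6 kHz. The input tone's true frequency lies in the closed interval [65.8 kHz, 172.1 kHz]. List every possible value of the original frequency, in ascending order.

86.2 kHz, 95.4 kHz, 131.6 kHz, 140.8 kHz

Frequencies that alias to 4.6 kHz are k·fs ± 4.6 kHz for integer k ≥ 0.
k=0: 4.6 kHz.
k=1: 40.8 kHz, 50 kHz.
k=2: 86.2 kHz, 95.4 kHz.
k=3: 131.6 kHz, 140.8 kHz.
k=4: 177 kHz, 186.2 kHz.
Within [65.8 kHz, 172.1 kHz]: 86.2 kHz, 95.4 kHz, 131.6 kHz, 140.8 kHz.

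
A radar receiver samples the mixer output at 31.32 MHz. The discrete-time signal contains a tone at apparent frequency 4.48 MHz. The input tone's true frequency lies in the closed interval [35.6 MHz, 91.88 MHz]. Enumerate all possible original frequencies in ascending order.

Frequencies that alias to 4.48 MHz are k·fs ± 4.48 MHz for integer k ≥ 0.
k=0: 4.48 MHz.
k=1: 26.84 MHz, 35.8 MHz.
k=2: 58.16 MHz, 67.12 MHz.
k=3: 89.48 MHz, 98.44 MHz.
k=4: 120.8 MHz, 129.76 MHz.
Within [35.6 MHz, 91.88 MHz]: 35.8 MHz, 58.16 MHz, 67.12 MHz, 89.48 MHz.

35.8 MHz, 58.16 MHz, 67.12 MHz, 89.48 MHz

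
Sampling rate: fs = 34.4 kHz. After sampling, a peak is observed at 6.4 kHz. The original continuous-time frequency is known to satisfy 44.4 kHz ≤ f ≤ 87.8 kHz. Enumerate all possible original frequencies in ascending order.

62.4 kHz, 75.2 kHz

Frequencies that alias to 6.4 kHz are k·fs ± 6.4 kHz for integer k ≥ 0.
k=0: 6.4 kHz.
k=1: 28 kHz, 40.8 kHz.
k=2: 62.4 kHz, 75.2 kHz.
k=3: 96.8 kHz, 109.6 kHz.
Within [44.4 kHz, 87.8 kHz]: 62.4 kHz, 75.2 kHz.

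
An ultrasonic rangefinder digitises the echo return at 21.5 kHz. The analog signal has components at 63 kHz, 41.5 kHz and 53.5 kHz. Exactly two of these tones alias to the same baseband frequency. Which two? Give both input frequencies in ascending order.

fs/2 = 10.75 kHz.
63 kHz mod fs = 20 kHz.
20 kHz > fs/2 = 10.75 kHz, folds to fs − 20 kHz = 1.5 kHz.
41.5 kHz mod fs = 20 kHz.
20 kHz > fs/2 = 10.75 kHz, folds to fs − 20 kHz = 1.5 kHz.
53.5 kHz mod fs = 10.5 kHz.
10.5 kHz ≤ fs/2 = 10.75 kHz, appears at 10.5 kHz.
41.5 kHz and 63 kHz both map to 1.5 kHz.

41.5 kHz, 63 kHz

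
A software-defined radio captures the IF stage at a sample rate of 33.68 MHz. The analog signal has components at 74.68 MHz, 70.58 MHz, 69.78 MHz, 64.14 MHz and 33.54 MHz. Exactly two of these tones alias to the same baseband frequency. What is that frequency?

3.22 MHz

fs/2 = 16.84 MHz.
74.68 MHz mod fs = 7.32 MHz.
7.32 MHz ≤ fs/2 = 16.84 MHz, appears at 7.32 MHz.
70.58 MHz mod fs = 3.22 MHz.
3.22 MHz ≤ fs/2 = 16.84 MHz, appears at 3.22 MHz.
69.78 MHz mod fs = 2.42 MHz.
2.42 MHz ≤ fs/2 = 16.84 MHz, appears at 2.42 MHz.
64.14 MHz mod fs = 30.46 MHz.
30.46 MHz > fs/2 = 16.84 MHz, folds to fs − 30.46 MHz = 3.22 MHz.
33.54 MHz > fs/2 = 16.84 MHz, folds to fs − 33.54 MHz = 0.14 MHz.
64.14 MHz and 70.58 MHz both map to 3.22 MHz.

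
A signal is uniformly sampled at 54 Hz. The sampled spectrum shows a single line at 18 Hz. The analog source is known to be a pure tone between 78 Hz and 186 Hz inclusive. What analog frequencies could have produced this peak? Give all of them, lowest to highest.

90 Hz, 126 Hz, 144 Hz, 180 Hz

Frequencies that alias to 18 Hz are k·fs ± 18 Hz for integer k ≥ 0.
k=0: 18 Hz.
k=1: 36 Hz, 72 Hz.
k=2: 90 Hz, 126 Hz.
k=3: 144 Hz, 180 Hz.
k=4: 198 Hz, 234 Hz.
Within [78 Hz, 186 Hz]: 90 Hz, 126 Hz, 144 Hz, 180 Hz.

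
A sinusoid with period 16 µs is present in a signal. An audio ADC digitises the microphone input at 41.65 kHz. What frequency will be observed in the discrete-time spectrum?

T = 16 µs → f = 1/T = 62.5 kHz.
62.5 kHz mod fs = 20.85 kHz.
20.85 kHz > fs/2 = 20.825 kHz, folds to fs − 20.85 kHz = 20.8 kHz.

20.8 kHz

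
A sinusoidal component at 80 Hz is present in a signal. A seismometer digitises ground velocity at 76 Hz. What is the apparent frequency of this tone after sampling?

4 Hz

80 Hz mod fs = 4 Hz.
4 Hz ≤ fs/2 = 38 Hz, appears at 4 Hz.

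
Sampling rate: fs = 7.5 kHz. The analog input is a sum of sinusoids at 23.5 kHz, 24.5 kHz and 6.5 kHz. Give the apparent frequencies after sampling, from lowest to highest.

fs/2 = 3.75 kHz.
23.5 kHz mod fs = 1 kHz.
1 kHz ≤ fs/2 = 3.75 kHz, appears at 1 kHz.
24.5 kHz mod fs = 2 kHz.
2 kHz ≤ fs/2 = 3.75 kHz, appears at 2 kHz.
6.5 kHz > fs/2 = 3.75 kHz, folds to fs − 6.5 kHz = 1 kHz.
Distinct values: {1 kHz, 2 kHz}.

1 kHz, 2 kHz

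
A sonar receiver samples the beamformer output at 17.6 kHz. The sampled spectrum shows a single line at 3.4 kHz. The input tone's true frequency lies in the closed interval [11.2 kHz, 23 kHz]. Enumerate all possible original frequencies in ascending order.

14.2 kHz, 21 kHz

Frequencies that alias to 3.4 kHz are k·fs ± 3.4 kHz for integer k ≥ 0.
k=0: 3.4 kHz.
k=1: 14.2 kHz, 21 kHz.
k=2: 31.8 kHz, 38.6 kHz.
Within [11.2 kHz, 23 kHz]: 14.2 kHz, 21 kHz.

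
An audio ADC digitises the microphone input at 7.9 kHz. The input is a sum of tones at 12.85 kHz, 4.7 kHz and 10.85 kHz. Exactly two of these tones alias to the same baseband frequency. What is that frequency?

2.95 kHz

fs/2 = 3.95 kHz.
12.85 kHz mod fs = 4.95 kHz.
4.95 kHz > fs/2 = 3.95 kHz, folds to fs − 4.95 kHz = 2.95 kHz.
4.7 kHz > fs/2 = 3.95 kHz, folds to fs − 4.7 kHz = 3.2 kHz.
10.85 kHz mod fs = 2.95 kHz.
2.95 kHz ≤ fs/2 = 3.95 kHz, appears at 2.95 kHz.
10.85 kHz and 12.85 kHz both map to 2.95 kHz.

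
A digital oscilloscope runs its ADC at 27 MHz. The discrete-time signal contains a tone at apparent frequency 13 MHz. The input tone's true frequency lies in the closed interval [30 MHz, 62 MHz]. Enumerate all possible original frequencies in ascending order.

40 MHz, 41 MHz

Frequencies that alias to 13 MHz are k·fs ± 13 MHz for integer k ≥ 0.
k=0: 13 MHz.
k=1: 14 MHz, 40 MHz.
k=2: 41 MHz, 67 MHz.
k=3: 68 MHz, 94 MHz.
Within [30 MHz, 62 MHz]: 40 MHz, 41 MHz.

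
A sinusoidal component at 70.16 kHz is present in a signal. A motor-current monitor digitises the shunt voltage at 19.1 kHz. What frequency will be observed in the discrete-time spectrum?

70.16 kHz mod fs = 12.86 kHz.
12.86 kHz > fs/2 = 9.55 kHz, folds to fs − 12.86 kHz = 6.24 kHz.

6.24 kHz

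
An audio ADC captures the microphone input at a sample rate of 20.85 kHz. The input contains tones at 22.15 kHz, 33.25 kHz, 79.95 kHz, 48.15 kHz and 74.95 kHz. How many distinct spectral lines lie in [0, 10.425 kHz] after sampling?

fs/2 = 10.425 kHz.
22.15 kHz mod fs = 1.3 kHz.
1.3 kHz ≤ fs/2 = 10.425 kHz, appears at 1.3 kHz.
33.25 kHz mod fs = 12.4 kHz.
12.4 kHz > fs/2 = 10.425 kHz, folds to fs − 12.4 kHz = 8.45 kHz.
79.95 kHz mod fs = 17.4 kHz.
17.4 kHz > fs/2 = 10.425 kHz, folds to fs − 17.4 kHz = 3.45 kHz.
48.15 kHz mod fs = 6.45 kHz.
6.45 kHz ≤ fs/2 = 10.425 kHz, appears at 6.45 kHz.
74.95 kHz mod fs = 12.4 kHz.
12.4 kHz > fs/2 = 10.425 kHz, folds to fs − 12.4 kHz = 8.45 kHz.
Distinct values: {1.3 kHz, 3.45 kHz, 6.45 kHz, 8.45 kHz} → 4.

4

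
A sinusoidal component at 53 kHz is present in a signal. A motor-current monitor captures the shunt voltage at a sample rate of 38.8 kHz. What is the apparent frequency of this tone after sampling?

53 kHz mod fs = 14.2 kHz.
14.2 kHz ≤ fs/2 = 19.4 kHz, appears at 14.2 kHz.

14.2 kHz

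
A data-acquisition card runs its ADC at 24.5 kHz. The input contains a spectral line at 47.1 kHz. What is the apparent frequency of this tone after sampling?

47.1 kHz mod fs = 22.6 kHz.
22.6 kHz > fs/2 = 12.25 kHz, folds to fs − 22.6 kHz = 1.9 kHz.

1.9 kHz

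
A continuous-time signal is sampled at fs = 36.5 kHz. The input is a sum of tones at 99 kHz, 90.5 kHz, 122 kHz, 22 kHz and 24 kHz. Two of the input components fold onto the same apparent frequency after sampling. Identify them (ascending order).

fs/2 = 18.25 kHz.
99 kHz mod fs = 26 kHz.
26 kHz > fs/2 = 18.25 kHz, folds to fs − 26 kHz = 10.5 kHz.
90.5 kHz mod fs = 17.5 kHz.
17.5 kHz ≤ fs/2 = 18.25 kHz, appears at 17.5 kHz.
122 kHz mod fs = 12.5 kHz.
12.5 kHz ≤ fs/2 = 18.25 kHz, appears at 12.5 kHz.
22 kHz > fs/2 = 18.25 kHz, folds to fs − 22 kHz = 14.5 kHz.
24 kHz > fs/2 = 18.25 kHz, folds to fs − 24 kHz = 12.5 kHz.
24 kHz and 122 kHz both map to 12.5 kHz.

24 kHz, 122 kHz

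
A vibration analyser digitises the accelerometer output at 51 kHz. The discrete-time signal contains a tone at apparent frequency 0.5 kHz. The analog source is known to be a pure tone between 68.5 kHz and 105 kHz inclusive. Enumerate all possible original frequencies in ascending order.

Frequencies that alias to 0.5 kHz are k·fs ± 0.5 kHz for integer k ≥ 0.
k=0: 0.5 kHz.
k=1: 50.5 kHz, 51.5 kHz.
k=2: 101.5 kHz, 102.5 kHz.
k=3: 152.5 kHz, 153.5 kHz.
Within [68.5 kHz, 105 kHz]: 101.5 kHz, 102.5 kHz.

101.5 kHz, 102.5 kHz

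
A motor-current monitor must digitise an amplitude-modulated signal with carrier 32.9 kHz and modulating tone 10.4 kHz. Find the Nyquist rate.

86.6 kHz

AM sidebands sit at fc ± fm = 22.5 kHz and 43.3 kHz.
Highest-frequency component: 43.3 kHz.
Nyquist rate = 2 × 43.3 kHz = 86.6 kHz.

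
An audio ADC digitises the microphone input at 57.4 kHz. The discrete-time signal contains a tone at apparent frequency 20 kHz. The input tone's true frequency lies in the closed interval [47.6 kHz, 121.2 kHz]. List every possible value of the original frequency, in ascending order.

77.4 kHz, 94.8 kHz

Frequencies that alias to 20 kHz are k·fs ± 20 kHz for integer k ≥ 0.
k=0: 20 kHz.
k=1: 37.4 kHz, 77.4 kHz.
k=2: 94.8 kHz, 134.8 kHz.
k=3: 152.2 kHz, 192.2 kHz.
Within [47.6 kHz, 121.2 kHz]: 77.4 kHz, 94.8 kHz.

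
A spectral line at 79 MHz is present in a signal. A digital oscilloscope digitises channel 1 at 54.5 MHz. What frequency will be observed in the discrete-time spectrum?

79 MHz mod fs = 24.5 MHz.
24.5 MHz ≤ fs/2 = 27.25 MHz, appears at 24.5 MHz.

24.5 MHz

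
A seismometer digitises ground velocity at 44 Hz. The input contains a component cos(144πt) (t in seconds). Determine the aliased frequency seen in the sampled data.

ω = 144π rad/s → f = ω/(2π) = 72 Hz.
72 Hz mod fs = 28 Hz.
28 Hz > fs/2 = 22 Hz, folds to fs − 28 Hz = 16 Hz.

16 Hz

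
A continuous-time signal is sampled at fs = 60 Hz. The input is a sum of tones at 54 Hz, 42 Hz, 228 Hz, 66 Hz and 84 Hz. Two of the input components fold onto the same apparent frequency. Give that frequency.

fs/2 = 30 Hz.
54 Hz > fs/2 = 30 Hz, folds to fs − 54 Hz = 6 Hz.
42 Hz > fs/2 = 30 Hz, folds to fs − 42 Hz = 18 Hz.
228 Hz mod fs = 48 Hz.
48 Hz > fs/2 = 30 Hz, folds to fs − 48 Hz = 12 Hz.
66 Hz mod fs = 6 Hz.
6 Hz ≤ fs/2 = 30 Hz, appears at 6 Hz.
84 Hz mod fs = 24 Hz.
24 Hz ≤ fs/2 = 30 Hz, appears at 24 Hz.
54 Hz and 66 Hz both map to 6 Hz.

6 Hz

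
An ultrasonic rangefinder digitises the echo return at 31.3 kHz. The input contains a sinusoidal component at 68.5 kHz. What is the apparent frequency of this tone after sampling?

68.5 kHz mod fs = 5.9 kHz.
5.9 kHz ≤ fs/2 = 15.65 kHz, appears at 5.9 kHz.

5.9 kHz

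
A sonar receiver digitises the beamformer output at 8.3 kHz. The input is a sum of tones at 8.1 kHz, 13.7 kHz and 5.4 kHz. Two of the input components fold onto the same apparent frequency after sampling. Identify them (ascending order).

5.4 kHz, 13.7 kHz

fs/2 = 4.15 kHz.
8.1 kHz > fs/2 = 4.15 kHz, folds to fs − 8.1 kHz = 0.2 kHz.
13.7 kHz mod fs = 5.4 kHz.
5.4 kHz > fs/2 = 4.15 kHz, folds to fs − 5.4 kHz = 2.9 kHz.
5.4 kHz > fs/2 = 4.15 kHz, folds to fs − 5.4 kHz = 2.9 kHz.
5.4 kHz and 13.7 kHz both map to 2.9 kHz.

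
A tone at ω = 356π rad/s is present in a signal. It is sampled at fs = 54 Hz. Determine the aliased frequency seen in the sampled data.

16 Hz

ω = 356π rad/s → f = ω/(2π) = 178 Hz.
178 Hz mod fs = 16 Hz.
16 Hz ≤ fs/2 = 27 Hz, appears at 16 Hz.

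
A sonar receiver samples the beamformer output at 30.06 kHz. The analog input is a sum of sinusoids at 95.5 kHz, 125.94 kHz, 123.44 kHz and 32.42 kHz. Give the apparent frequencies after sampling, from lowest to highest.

fs/2 = 15.03 kHz.
95.5 kHz mod fs = 5.32 kHz.
5.32 kHz ≤ fs/2 = 15.03 kHz, appears at 5.32 kHz.
125.94 kHz mod fs = 5.7 kHz.
5.7 kHz ≤ fs/2 = 15.03 kHz, appears at 5.7 kHz.
123.44 kHz mod fs = 3.2 kHz.
3.2 kHz ≤ fs/2 = 15.03 kHz, appears at 3.2 kHz.
32.42 kHz mod fs = 2.36 kHz.
2.36 kHz ≤ fs/2 = 15.03 kHz, appears at 2.36 kHz.
Distinct values: {2.36 kHz, 3.2 kHz, 5.32 kHz, 5.7 kHz}.

2.36 kHz, 3.2 kHz, 5.32 kHz, 5.7 kHz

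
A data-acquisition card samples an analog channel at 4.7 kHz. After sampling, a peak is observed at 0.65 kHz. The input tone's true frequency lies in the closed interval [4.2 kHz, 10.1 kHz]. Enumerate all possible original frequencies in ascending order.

Frequencies that alias to 0.65 kHz are k·fs ± 0.65 kHz for integer k ≥ 0.
k=0: 0.65 kHz.
k=1: 4.05 kHz, 5.35 kHz.
k=2: 8.75 kHz, 10.05 kHz.
k=3: 13.45 kHz, 14.75 kHz.
Within [4.2 kHz, 10.1 kHz]: 5.35 kHz, 8.75 kHz, 10.05 kHz.

5.35 kHz, 8.75 kHz, 10.05 kHz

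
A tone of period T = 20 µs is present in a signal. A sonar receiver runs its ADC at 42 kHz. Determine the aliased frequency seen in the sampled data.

8 kHz

T = 20 µs → f = 1/T = 50 kHz.
50 kHz mod fs = 8 kHz.
8 kHz ≤ fs/2 = 21 kHz, appears at 8 kHz.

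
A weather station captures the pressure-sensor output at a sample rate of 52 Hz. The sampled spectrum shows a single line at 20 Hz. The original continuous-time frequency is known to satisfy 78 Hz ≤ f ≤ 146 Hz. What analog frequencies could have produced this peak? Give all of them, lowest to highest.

Frequencies that alias to 20 Hz are k·fs ± 20 Hz for integer k ≥ 0.
k=0: 20 Hz.
k=1: 32 Hz, 72 Hz.
k=2: 84 Hz, 124 Hz.
k=3: 136 Hz, 176 Hz.
k=4: 188 Hz, 228 Hz.
Within [78 Hz, 146 Hz]: 84 Hz, 124 Hz, 136 Hz.

84 Hz, 124 Hz, 136 Hz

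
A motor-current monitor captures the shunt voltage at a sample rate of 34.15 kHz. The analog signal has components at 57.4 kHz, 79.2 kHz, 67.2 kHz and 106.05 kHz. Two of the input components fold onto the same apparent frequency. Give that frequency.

fs/2 = 17.075 kHz.
57.4 kHz mod fs = 23.25 kHz.
23.25 kHz > fs/2 = 17.075 kHz, folds to fs − 23.25 kHz = 10.9 kHz.
79.2 kHz mod fs = 10.9 kHz.
10.9 kHz ≤ fs/2 = 17.075 kHz, appears at 10.9 kHz.
67.2 kHz mod fs = 33.05 kHz.
33.05 kHz > fs/2 = 17.075 kHz, folds to fs − 33.05 kHz = 1.1 kHz.
106.05 kHz mod fs = 3.6 kHz.
3.6 kHz ≤ fs/2 = 17.075 kHz, appears at 3.6 kHz.
57.4 kHz and 79.2 kHz both map to 10.9 kHz.

10.9 kHz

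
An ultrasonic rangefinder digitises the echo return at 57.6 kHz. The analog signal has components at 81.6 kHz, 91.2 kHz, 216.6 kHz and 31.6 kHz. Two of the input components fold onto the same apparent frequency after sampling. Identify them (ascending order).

81.6 kHz, 91.2 kHz

fs/2 = 28.8 kHz.
81.6 kHz mod fs = 24 kHz.
24 kHz ≤ fs/2 = 28.8 kHz, appears at 24 kHz.
91.2 kHz mod fs = 33.6 kHz.
33.6 kHz > fs/2 = 28.8 kHz, folds to fs − 33.6 kHz = 24 kHz.
216.6 kHz mod fs = 43.8 kHz.
43.8 kHz > fs/2 = 28.8 kHz, folds to fs − 43.8 kHz = 13.8 kHz.
31.6 kHz > fs/2 = 28.8 kHz, folds to fs − 31.6 kHz = 26 kHz.
81.6 kHz and 91.2 kHz both map to 24 kHz.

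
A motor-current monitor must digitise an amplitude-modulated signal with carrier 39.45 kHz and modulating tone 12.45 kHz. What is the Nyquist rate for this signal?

103.8 kHz

AM sidebands sit at fc ± fm = 27 kHz and 51.9 kHz.
Highest-frequency component: 51.9 kHz.
Nyquist rate = 2 × 51.9 kHz = 103.8 kHz.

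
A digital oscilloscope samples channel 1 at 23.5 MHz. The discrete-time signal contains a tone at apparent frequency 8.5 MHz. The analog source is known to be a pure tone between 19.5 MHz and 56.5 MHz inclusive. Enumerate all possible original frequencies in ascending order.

32 MHz, 38.5 MHz, 55.5 MHz

Frequencies that alias to 8.5 MHz are k·fs ± 8.5 MHz for integer k ≥ 0.
k=0: 8.5 MHz.
k=1: 15 MHz, 32 MHz.
k=2: 38.5 MHz, 55.5 MHz.
k=3: 62 MHz, 79 MHz.
Within [19.5 MHz, 56.5 MHz]: 32 MHz, 38.5 MHz, 55.5 MHz.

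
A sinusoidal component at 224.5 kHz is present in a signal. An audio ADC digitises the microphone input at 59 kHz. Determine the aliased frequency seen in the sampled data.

11.5 kHz

224.5 kHz mod fs = 47.5 kHz.
47.5 kHz > fs/2 = 29.5 kHz, folds to fs − 47.5 kHz = 11.5 kHz.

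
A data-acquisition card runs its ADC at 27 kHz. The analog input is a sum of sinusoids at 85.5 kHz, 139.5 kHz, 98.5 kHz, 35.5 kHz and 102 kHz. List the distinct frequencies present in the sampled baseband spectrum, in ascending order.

4.5 kHz, 6 kHz, 8.5 kHz, 9.5 kHz

fs/2 = 13.5 kHz.
85.5 kHz mod fs = 4.5 kHz.
4.5 kHz ≤ fs/2 = 13.5 kHz, appears at 4.5 kHz.
139.5 kHz mod fs = 4.5 kHz.
4.5 kHz ≤ fs/2 = 13.5 kHz, appears at 4.5 kHz.
98.5 kHz mod fs = 17.5 kHz.
17.5 kHz > fs/2 = 13.5 kHz, folds to fs − 17.5 kHz = 9.5 kHz.
35.5 kHz mod fs = 8.5 kHz.
8.5 kHz ≤ fs/2 = 13.5 kHz, appears at 8.5 kHz.
102 kHz mod fs = 21 kHz.
21 kHz > fs/2 = 13.5 kHz, folds to fs − 21 kHz = 6 kHz.
Distinct values: {4.5 kHz, 6 kHz, 8.5 kHz, 9.5 kHz}.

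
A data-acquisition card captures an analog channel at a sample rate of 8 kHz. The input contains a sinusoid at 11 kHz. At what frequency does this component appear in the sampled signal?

11 kHz mod fs = 3 kHz.
3 kHz ≤ fs/2 = 4 kHz, appears at 3 kHz.

3 kHz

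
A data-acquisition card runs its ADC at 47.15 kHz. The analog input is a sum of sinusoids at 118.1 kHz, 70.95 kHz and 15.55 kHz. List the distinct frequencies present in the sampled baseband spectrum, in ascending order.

fs/2 = 23.575 kHz.
118.1 kHz mod fs = 23.8 kHz.
23.8 kHz > fs/2 = 23.575 kHz, folds to fs − 23.8 kHz = 23.35 kHz.
70.95 kHz mod fs = 23.8 kHz.
23.8 kHz > fs/2 = 23.575 kHz, folds to fs − 23.8 kHz = 23.35 kHz.
15.55 kHz ≤ fs/2 = 23.575 kHz, passes unchanged.
Distinct values: {15.55 kHz, 23.35 kHz}.

15.55 kHz, 23.35 kHz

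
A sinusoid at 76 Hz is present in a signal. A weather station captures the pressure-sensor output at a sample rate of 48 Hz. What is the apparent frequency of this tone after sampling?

20 Hz

76 Hz mod fs = 28 Hz.
28 Hz > fs/2 = 24 Hz, folds to fs − 28 Hz = 20 Hz.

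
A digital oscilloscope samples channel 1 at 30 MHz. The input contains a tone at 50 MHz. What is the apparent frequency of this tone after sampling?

50 MHz mod fs = 20 MHz.
20 MHz > fs/2 = 15 MHz, folds to fs − 20 MHz = 10 MHz.

10 MHz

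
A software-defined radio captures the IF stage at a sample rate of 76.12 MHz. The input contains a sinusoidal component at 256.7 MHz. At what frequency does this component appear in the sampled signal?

28.34 MHz

256.7 MHz mod fs = 28.34 MHz.
28.34 MHz ≤ fs/2 = 38.06 MHz, appears at 28.34 MHz.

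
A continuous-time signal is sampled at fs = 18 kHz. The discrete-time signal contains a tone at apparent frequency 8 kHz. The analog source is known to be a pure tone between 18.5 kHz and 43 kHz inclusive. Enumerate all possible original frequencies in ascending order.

Frequencies that alias to 8 kHz are k·fs ± 8 kHz for integer k ≥ 0.
k=0: 8 kHz.
k=1: 10 kHz, 26 kHz.
k=2: 28 kHz, 44 kHz.
k=3: 46 kHz, 62 kHz.
Within [18.5 kHz, 43 kHz]: 26 kHz, 28 kHz.

26 kHz, 28 kHz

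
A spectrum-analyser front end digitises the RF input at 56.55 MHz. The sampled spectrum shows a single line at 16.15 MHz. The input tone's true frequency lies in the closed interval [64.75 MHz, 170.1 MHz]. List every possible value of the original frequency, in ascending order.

72.7 MHz, 96.95 MHz, 129.25 MHz, 153.5 MHz

Frequencies that alias to 16.15 MHz are k·fs ± 16.15 MHz for integer k ≥ 0.
k=0: 16.15 MHz.
k=1: 40.4 MHz, 72.7 MHz.
k=2: 96.95 MHz, 129.25 MHz.
k=3: 153.5 MHz, 185.8 MHz.
k=4: 210.05 MHz, 242.35 MHz.
Within [64.75 MHz, 170.1 MHz]: 72.7 MHz, 96.95 MHz, 129.25 MHz, 153.5 MHz.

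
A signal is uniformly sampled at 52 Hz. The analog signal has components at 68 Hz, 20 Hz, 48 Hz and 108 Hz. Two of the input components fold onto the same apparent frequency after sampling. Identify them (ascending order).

fs/2 = 26 Hz.
68 Hz mod fs = 16 Hz.
16 Hz ≤ fs/2 = 26 Hz, appears at 16 Hz.
20 Hz ≤ fs/2 = 26 Hz, passes unchanged.
48 Hz > fs/2 = 26 Hz, folds to fs − 48 Hz = 4 Hz.
108 Hz mod fs = 4 Hz.
4 Hz ≤ fs/2 = 26 Hz, appears at 4 Hz.
48 Hz and 108 Hz both map to 4 Hz.

48 Hz, 108 Hz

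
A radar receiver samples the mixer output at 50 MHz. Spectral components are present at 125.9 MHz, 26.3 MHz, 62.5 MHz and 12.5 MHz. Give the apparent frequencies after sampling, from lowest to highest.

12.5 MHz, 23.7 MHz, 24.1 MHz

fs/2 = 25 MHz.
125.9 MHz mod fs = 25.9 MHz.
25.9 MHz > fs/2 = 25 MHz, folds to fs − 25.9 MHz = 24.1 MHz.
26.3 MHz > fs/2 = 25 MHz, folds to fs − 26.3 MHz = 23.7 MHz.
62.5 MHz mod fs = 12.5 MHz.
12.5 MHz ≤ fs/2 = 25 MHz, appears at 12.5 MHz.
12.5 MHz ≤ fs/2 = 25 MHz, passes unchanged.
Distinct values: {12.5 MHz, 23.7 MHz, 24.1 MHz}.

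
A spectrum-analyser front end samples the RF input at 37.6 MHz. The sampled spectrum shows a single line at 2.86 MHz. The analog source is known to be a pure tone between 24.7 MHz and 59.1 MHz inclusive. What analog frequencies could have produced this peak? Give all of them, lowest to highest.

34.74 MHz, 40.46 MHz

Frequencies that alias to 2.86 MHz are k·fs ± 2.86 MHz for integer k ≥ 0.
k=0: 2.86 MHz.
k=1: 34.74 MHz, 40.46 MHz.
k=2: 72.34 MHz, 78.06 MHz.
Within [24.7 MHz, 59.1 MHz]: 34.74 MHz, 40.46 MHz.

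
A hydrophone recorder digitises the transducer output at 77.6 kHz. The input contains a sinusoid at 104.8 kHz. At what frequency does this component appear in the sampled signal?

27.2 kHz

104.8 kHz mod fs = 27.2 kHz.
27.2 kHz ≤ fs/2 = 38.8 kHz, appears at 27.2 kHz.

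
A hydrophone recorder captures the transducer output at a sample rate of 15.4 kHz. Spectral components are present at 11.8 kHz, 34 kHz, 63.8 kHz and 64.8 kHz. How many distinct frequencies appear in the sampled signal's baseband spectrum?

3

fs/2 = 7.7 kHz.
11.8 kHz > fs/2 = 7.7 kHz, folds to fs − 11.8 kHz = 3.6 kHz.
34 kHz mod fs = 3.2 kHz.
3.2 kHz ≤ fs/2 = 7.7 kHz, appears at 3.2 kHz.
63.8 kHz mod fs = 2.2 kHz.
2.2 kHz ≤ fs/2 = 7.7 kHz, appears at 2.2 kHz.
64.8 kHz mod fs = 3.2 kHz.
3.2 kHz ≤ fs/2 = 7.7 kHz, appears at 3.2 kHz.
Distinct values: {2.2 kHz, 3.2 kHz, 3.6 kHz} → 3.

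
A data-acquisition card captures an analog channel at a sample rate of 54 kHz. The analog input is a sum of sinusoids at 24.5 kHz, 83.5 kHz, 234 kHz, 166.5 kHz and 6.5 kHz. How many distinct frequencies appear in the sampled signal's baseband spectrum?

fs/2 = 27 kHz.
24.5 kHz ≤ fs/2 = 27 kHz, passes unchanged.
83.5 kHz mod fs = 29.5 kHz.
29.5 kHz > fs/2 = 27 kHz, folds to fs − 29.5 kHz = 24.5 kHz.
234 kHz mod fs = 18 kHz.
18 kHz ≤ fs/2 = 27 kHz, appears at 18 kHz.
166.5 kHz mod fs = 4.5 kHz.
4.5 kHz ≤ fs/2 = 27 kHz, appears at 4.5 kHz.
6.5 kHz ≤ fs/2 = 27 kHz, passes unchanged.
Distinct values: {4.5 kHz, 6.5 kHz, 18 kHz, 24.5 kHz} → 4.

4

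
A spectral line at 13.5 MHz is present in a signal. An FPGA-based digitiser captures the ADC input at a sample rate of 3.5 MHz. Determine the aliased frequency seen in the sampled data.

13.5 MHz mod fs = 3 MHz.
3 MHz > fs/2 = 1.75 MHz, folds to fs − 3 MHz = 0.5 MHz.

0.5 MHz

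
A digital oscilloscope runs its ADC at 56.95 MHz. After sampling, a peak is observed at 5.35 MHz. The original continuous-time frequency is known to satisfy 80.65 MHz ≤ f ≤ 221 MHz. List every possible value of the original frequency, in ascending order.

108.55 MHz, 119.25 MHz, 165.5 MHz, 176.2 MHz

Frequencies that alias to 5.35 MHz are k·fs ± 5.35 MHz for integer k ≥ 0.
k=0: 5.35 MHz.
k=1: 51.6 MHz, 62.3 MHz.
k=2: 108.55 MHz, 119.25 MHz.
k=3: 165.5 MHz, 176.2 MHz.
k=4: 222.45 MHz, 233.15 MHz.
Within [80.65 MHz, 221 MHz]: 108.55 MHz, 119.25 MHz, 165.5 MHz, 176.2 MHz.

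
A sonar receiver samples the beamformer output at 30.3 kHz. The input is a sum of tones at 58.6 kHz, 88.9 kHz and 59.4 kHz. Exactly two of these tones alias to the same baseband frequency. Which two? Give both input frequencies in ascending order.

fs/2 = 15.15 kHz.
58.6 kHz mod fs = 28.3 kHz.
28.3 kHz > fs/2 = 15.15 kHz, folds to fs − 28.3 kHz = 2 kHz.
88.9 kHz mod fs = 28.3 kHz.
28.3 kHz > fs/2 = 15.15 kHz, folds to fs − 28.3 kHz = 2 kHz.
59.4 kHz mod fs = 29.1 kHz.
29.1 kHz > fs/2 = 15.15 kHz, folds to fs − 29.1 kHz = 1.2 kHz.
58.6 kHz and 88.9 kHz both map to 2 kHz.

58.6 kHz, 88.9 kHz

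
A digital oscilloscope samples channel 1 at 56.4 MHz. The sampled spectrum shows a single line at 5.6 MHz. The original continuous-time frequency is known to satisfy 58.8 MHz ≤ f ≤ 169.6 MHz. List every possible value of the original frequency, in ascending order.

62 MHz, 107.2 MHz, 118.4 MHz, 163.6 MHz

Frequencies that alias to 5.6 MHz are k·fs ± 5.6 MHz for integer k ≥ 0.
k=0: 5.6 MHz.
k=1: 50.8 MHz, 62 MHz.
k=2: 107.2 MHz, 118.4 MHz.
k=3: 163.6 MHz, 174.8 MHz.
k=4: 220 MHz, 231.2 MHz.
Within [58.8 MHz, 169.6 MHz]: 62 MHz, 107.2 MHz, 118.4 MHz, 163.6 MHz.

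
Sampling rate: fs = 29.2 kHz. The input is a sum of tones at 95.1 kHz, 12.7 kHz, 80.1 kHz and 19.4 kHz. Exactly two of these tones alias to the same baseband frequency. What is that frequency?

fs/2 = 14.6 kHz.
95.1 kHz mod fs = 7.5 kHz.
7.5 kHz ≤ fs/2 = 14.6 kHz, appears at 7.5 kHz.
12.7 kHz ≤ fs/2 = 14.6 kHz, passes unchanged.
80.1 kHz mod fs = 21.7 kHz.
21.7 kHz > fs/2 = 14.6 kHz, folds to fs − 21.7 kHz = 7.5 kHz.
19.4 kHz > fs/2 = 14.6 kHz, folds to fs − 19.4 kHz = 9.8 kHz.
80.1 kHz and 95.1 kHz both map to 7.5 kHz.

7.5 kHz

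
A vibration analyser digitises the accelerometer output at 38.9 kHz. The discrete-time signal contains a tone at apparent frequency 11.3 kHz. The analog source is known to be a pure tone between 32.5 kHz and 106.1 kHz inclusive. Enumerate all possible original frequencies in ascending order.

Frequencies that alias to 11.3 kHz are k·fs ± 11.3 kHz for integer k ≥ 0.
k=0: 11.3 kHz.
k=1: 27.6 kHz, 50.2 kHz.
k=2: 66.5 kHz, 89.1 kHz.
k=3: 105.4 kHz, 128 kHz.
k=4: 144.3 kHz, 166.9 kHz.
Within [32.5 kHz, 106.1 kHz]: 50.2 kHz, 66.5 kHz, 89.1 kHz, 105.4 kHz.

50.2 kHz, 66.5 kHz, 89.1 kHz, 105.4 kHz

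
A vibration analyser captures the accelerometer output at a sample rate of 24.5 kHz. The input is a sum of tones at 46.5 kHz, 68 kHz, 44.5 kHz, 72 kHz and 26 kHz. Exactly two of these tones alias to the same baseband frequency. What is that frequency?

1.5 kHz

fs/2 = 12.25 kHz.
46.5 kHz mod fs = 22 kHz.
22 kHz > fs/2 = 12.25 kHz, folds to fs − 22 kHz = 2.5 kHz.
68 kHz mod fs = 19 kHz.
19 kHz > fs/2 = 12.25 kHz, folds to fs − 19 kHz = 5.5 kHz.
44.5 kHz mod fs = 20 kHz.
20 kHz > fs/2 = 12.25 kHz, folds to fs − 20 kHz = 4.5 kHz.
72 kHz mod fs = 23 kHz.
23 kHz > fs/2 = 12.25 kHz, folds to fs − 23 kHz = 1.5 kHz.
26 kHz mod fs = 1.5 kHz.
1.5 kHz ≤ fs/2 = 12.25 kHz, appears at 1.5 kHz.
26 kHz and 72 kHz both map to 1.5 kHz.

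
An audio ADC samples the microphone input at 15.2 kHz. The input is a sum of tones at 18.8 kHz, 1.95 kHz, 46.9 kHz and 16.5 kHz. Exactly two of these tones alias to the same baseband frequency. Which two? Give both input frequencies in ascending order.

fs/2 = 7.6 kHz.
18.8 kHz mod fs = 3.6 kHz.
3.6 kHz ≤ fs/2 = 7.6 kHz, appears at 3.6 kHz.
1.95 kHz ≤ fs/2 = 7.6 kHz, passes unchanged.
46.9 kHz mod fs = 1.3 kHz.
1.3 kHz ≤ fs/2 = 7.6 kHz, appears at 1.3 kHz.
16.5 kHz mod fs = 1.3 kHz.
1.3 kHz ≤ fs/2 = 7.6 kHz, appears at 1.3 kHz.
16.5 kHz and 46.9 kHz both map to 1.3 kHz.

16.5 kHz, 46.9 kHz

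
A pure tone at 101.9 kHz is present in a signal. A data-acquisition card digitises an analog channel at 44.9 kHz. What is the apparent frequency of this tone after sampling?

101.9 kHz mod fs = 12.1 kHz.
12.1 kHz ≤ fs/2 = 22.45 kHz, appears at 12.1 kHz.

12.1 kHz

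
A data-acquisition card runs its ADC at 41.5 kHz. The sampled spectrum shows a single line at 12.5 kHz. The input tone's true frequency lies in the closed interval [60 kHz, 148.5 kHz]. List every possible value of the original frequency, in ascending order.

70.5 kHz, 95.5 kHz, 112 kHz, 137 kHz

Frequencies that alias to 12.5 kHz are k·fs ± 12.5 kHz for integer k ≥ 0.
k=0: 12.5 kHz.
k=1: 29 kHz, 54 kHz.
k=2: 70.5 kHz, 95.5 kHz.
k=3: 112 kHz, 137 kHz.
k=4: 153.5 kHz, 178.5 kHz.
Within [60 kHz, 148.5 kHz]: 70.5 kHz, 95.5 kHz, 112 kHz, 137 kHz.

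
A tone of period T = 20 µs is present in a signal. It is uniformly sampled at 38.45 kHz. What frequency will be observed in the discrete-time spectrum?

T = 20 µs → f = 1/T = 50 kHz.
50 kHz mod fs = 11.55 kHz.
11.55 kHz ≤ fs/2 = 19.225 kHz, appears at 11.55 kHz.

11.55 kHz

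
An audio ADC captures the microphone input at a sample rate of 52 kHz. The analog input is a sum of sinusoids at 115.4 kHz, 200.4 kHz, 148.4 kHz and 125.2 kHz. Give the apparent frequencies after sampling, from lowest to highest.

fs/2 = 26 kHz.
115.4 kHz mod fs = 11.4 kHz.
11.4 kHz ≤ fs/2 = 26 kHz, appears at 11.4 kHz.
200.4 kHz mod fs = 44.4 kHz.
44.4 kHz > fs/2 = 26 kHz, folds to fs − 44.4 kHz = 7.6 kHz.
148.4 kHz mod fs = 44.4 kHz.
44.4 kHz > fs/2 = 26 kHz, folds to fs − 44.4 kHz = 7.6 kHz.
125.2 kHz mod fs = 21.2 kHz.
21.2 kHz ≤ fs/2 = 26 kHz, appears at 21.2 kHz.
Distinct values: {7.6 kHz, 11.4 kHz, 21.2 kHz}.

7.6 kHz, 11.4 kHz, 21.2 kHz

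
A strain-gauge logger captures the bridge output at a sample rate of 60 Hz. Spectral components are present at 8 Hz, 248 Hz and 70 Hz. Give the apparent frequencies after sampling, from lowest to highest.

8 Hz, 10 Hz

fs/2 = 30 Hz.
8 Hz ≤ fs/2 = 30 Hz, passes unchanged.
248 Hz mod fs = 8 Hz.
8 Hz ≤ fs/2 = 30 Hz, appears at 8 Hz.
70 Hz mod fs = 10 Hz.
10 Hz ≤ fs/2 = 30 Hz, appears at 10 Hz.
Distinct values: {8 Hz, 10 Hz}.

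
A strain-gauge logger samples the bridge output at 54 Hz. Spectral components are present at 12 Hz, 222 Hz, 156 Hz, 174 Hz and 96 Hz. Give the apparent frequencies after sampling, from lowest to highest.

fs/2 = 27 Hz.
12 Hz ≤ fs/2 = 27 Hz, passes unchanged.
222 Hz mod fs = 6 Hz.
6 Hz ≤ fs/2 = 27 Hz, appears at 6 Hz.
156 Hz mod fs = 48 Hz.
48 Hz > fs/2 = 27 Hz, folds to fs − 48 Hz = 6 Hz.
174 Hz mod fs = 12 Hz.
12 Hz ≤ fs/2 = 27 Hz, appears at 12 Hz.
96 Hz mod fs = 42 Hz.
42 Hz > fs/2 = 27 Hz, folds to fs − 42 Hz = 12 Hz.
Distinct values: {6 Hz, 12 Hz}.

6 Hz, 12 Hz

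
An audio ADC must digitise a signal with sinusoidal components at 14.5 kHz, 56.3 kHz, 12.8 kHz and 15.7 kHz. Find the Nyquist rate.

112.6 kHz

Highest-frequency component: 56.3 kHz.
Nyquist rate = 2 × 56.3 kHz = 112.6 kHz.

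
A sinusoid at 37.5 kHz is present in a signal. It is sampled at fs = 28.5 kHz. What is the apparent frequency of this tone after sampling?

37.5 kHz mod fs = 9 kHz.
9 kHz ≤ fs/2 = 14.25 kHz, appears at 9 kHz.

9 kHz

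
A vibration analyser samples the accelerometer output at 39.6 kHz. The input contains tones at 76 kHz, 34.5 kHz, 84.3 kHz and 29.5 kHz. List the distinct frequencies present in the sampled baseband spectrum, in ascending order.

3.2 kHz, 5.1 kHz, 10.1 kHz

fs/2 = 19.8 kHz.
76 kHz mod fs = 36.4 kHz.
36.4 kHz > fs/2 = 19.8 kHz, folds to fs − 36.4 kHz = 3.2 kHz.
34.5 kHz > fs/2 = 19.8 kHz, folds to fs − 34.5 kHz = 5.1 kHz.
84.3 kHz mod fs = 5.1 kHz.
5.1 kHz ≤ fs/2 = 19.8 kHz, appears at 5.1 kHz.
29.5 kHz > fs/2 = 19.8 kHz, folds to fs − 29.5 kHz = 10.1 kHz.
Distinct values: {3.2 kHz, 5.1 kHz, 10.1 kHz}.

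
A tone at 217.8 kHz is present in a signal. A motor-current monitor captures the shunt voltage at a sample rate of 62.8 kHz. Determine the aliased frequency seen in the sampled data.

217.8 kHz mod fs = 29.4 kHz.
29.4 kHz ≤ fs/2 = 31.4 kHz, appears at 29.4 kHz.

29.4 kHz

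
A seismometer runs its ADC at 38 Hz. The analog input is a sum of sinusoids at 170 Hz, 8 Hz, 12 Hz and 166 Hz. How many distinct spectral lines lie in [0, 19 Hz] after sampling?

4

fs/2 = 19 Hz.
170 Hz mod fs = 18 Hz.
18 Hz ≤ fs/2 = 19 Hz, appears at 18 Hz.
8 Hz ≤ fs/2 = 19 Hz, passes unchanged.
12 Hz ≤ fs/2 = 19 Hz, passes unchanged.
166 Hz mod fs = 14 Hz.
14 Hz ≤ fs/2 = 19 Hz, appears at 14 Hz.
Distinct values: {8 Hz, 12 Hz, 14 Hz, 18 Hz} → 4.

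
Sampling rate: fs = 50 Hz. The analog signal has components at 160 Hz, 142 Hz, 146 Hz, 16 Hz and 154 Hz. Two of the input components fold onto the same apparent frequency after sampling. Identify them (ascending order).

fs/2 = 25 Hz.
160 Hz mod fs = 10 Hz.
10 Hz ≤ fs/2 = 25 Hz, appears at 10 Hz.
142 Hz mod fs = 42 Hz.
42 Hz > fs/2 = 25 Hz, folds to fs − 42 Hz = 8 Hz.
146 Hz mod fs = 46 Hz.
46 Hz > fs/2 = 25 Hz, folds to fs − 46 Hz = 4 Hz.
16 Hz ≤ fs/2 = 25 Hz, passes unchanged.
154 Hz mod fs = 4 Hz.
4 Hz ≤ fs/2 = 25 Hz, appears at 4 Hz.
146 Hz and 154 Hz both map to 4 Hz.

146 Hz, 154 Hz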